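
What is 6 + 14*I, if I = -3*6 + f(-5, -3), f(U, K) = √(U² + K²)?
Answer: -246 + 14*√34 ≈ -164.37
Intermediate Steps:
f(U, K) = √(K² + U²)
I = -18 + √34 (I = -3*6 + √((-3)² + (-5)²) = -18 + √(9 + 25) = -18 + √34 ≈ -12.169)
6 + 14*I = 6 + 14*(-18 + √34) = 6 + (-252 + 14*√34) = -246 + 14*√34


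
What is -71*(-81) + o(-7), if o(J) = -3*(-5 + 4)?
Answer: 5754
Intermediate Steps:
o(J) = 3 (o(J) = -3*(-1) = 3)
-71*(-81) + o(-7) = -71*(-81) + 3 = 5751 + 3 = 5754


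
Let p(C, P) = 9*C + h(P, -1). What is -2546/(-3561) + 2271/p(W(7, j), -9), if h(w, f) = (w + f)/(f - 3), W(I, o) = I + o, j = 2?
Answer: 16599244/594687 ≈ 27.913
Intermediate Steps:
h(w, f) = (f + w)/(-3 + f)
p(C, P) = 1/4 + 9*C - P/4 (p(C, P) = 9*C + (-1 + P)/(-3 - 1) = 9*C + (-1 + P)/(-4) = 9*C - (-1 + P)/4 = 9*C + (1/4 - P/4) = 1/4 + 9*C - P/4)
-2546/(-3561) + 2271/p(W(7, j), -9) = -2546/(-3561) + 2271/(1/4 + 9*(7 + 2) - 1/4*(-9)) = -2546*(-1/3561) + 2271/(1/4 + 9*9 + 9/4) = 2546/3561 + 2271/(1/4 + 81 + 9/4) = 2546/3561 + 2271/(167/2) = 2546/3561 + 2271*(2/167) = 2546/3561 + 4542/167 = 16599244/594687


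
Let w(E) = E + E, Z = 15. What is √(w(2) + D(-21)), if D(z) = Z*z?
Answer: I*√311 ≈ 17.635*I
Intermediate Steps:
D(z) = 15*z
w(E) = 2*E
√(w(2) + D(-21)) = √(2*2 + 15*(-21)) = √(4 - 315) = √(-311) = I*√311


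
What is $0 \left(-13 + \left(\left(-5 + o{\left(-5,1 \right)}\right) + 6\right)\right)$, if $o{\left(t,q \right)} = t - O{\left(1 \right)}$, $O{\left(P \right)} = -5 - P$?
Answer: $0$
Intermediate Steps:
$o{\left(t,q \right)} = 6 + t$ ($o{\left(t,q \right)} = t - \left(-5 - 1\right) = t - -6 = t + 6 = 6 + t$)
$0 \left(-13 + \left(\left(-5 + o{\left(-5,1 \right)}\right) + 6\right)\right) = 0 \left(-13 + \left(\left(-5 + \left(6 - 5\right)\right) + 6\right)\right) = 0 \left(-13 + \left(\left(-5 + 1\right) + 6\right)\right) = 0 \left(-13 + \left(-4 + 6\right)\right) = 0 \left(-13 + 2\right) = 0 \left(-11\right) = 0$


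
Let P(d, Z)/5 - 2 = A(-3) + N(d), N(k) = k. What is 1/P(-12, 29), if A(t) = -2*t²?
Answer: -1/140 ≈ -0.0071429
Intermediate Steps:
P(d, Z) = -80 + 5*d (P(d, Z) = 10 + 5*(-2*(-3)² + d) = 10 + 5*(-2*9 + d) = 10 + 5*(-18 + d) = 10 + (-90 + 5*d) = -80 + 5*d)
1/P(-12, 29) = 1/(-80 + 5*(-12)) = 1/(-80 - 60) = 1/(-140) = -1/140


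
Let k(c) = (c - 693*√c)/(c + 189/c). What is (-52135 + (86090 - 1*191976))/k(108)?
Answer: 69371219/1920564 + 5341583863*√3/3841128 ≈ 2444.8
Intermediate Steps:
k(c) = (c - 693*√c)/(c + 189/c)
(-52135 + (86090 - 1*191976))/k(108) = (-52135 + (86090 - 1*191976))/(((108² - 449064*√3)/(189 + 108²))) = (-52135 + (86090 - 191976))/(((11664 - 449064*√3)/(189 + 11664))) = (-52135 - 105886)/(((11664 - 449064*√3)/11853)) = -158021*11853/(11664 - 449064*√3) = -158021/(432/439 - 16632*√3/439)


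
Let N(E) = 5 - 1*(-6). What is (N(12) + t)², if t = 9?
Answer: 400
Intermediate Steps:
N(E) = 11 (N(E) = 5 + 6 = 11)
(N(12) + t)² = (11 + 9)² = 20² = 400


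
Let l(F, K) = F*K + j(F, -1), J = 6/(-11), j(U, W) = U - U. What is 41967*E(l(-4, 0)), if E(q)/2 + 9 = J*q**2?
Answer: -755406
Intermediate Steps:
j(U, W) = 0
J = -6/11 (J = 6*(-1/11) = -6/11 ≈ -0.54545)
l(F, K) = F*K (l(F, K) = F*K + 0 = F*K)
E(q) = -18 - 12*q**2/11 (E(q) = -18 + 2*(-6*q**2/11) = -18 - 12*q**2/11)
41967*E(l(-4, 0)) = 41967*(-18 - 12*(-4*0)**2/11) = 41967*(-18 - 12/11*0**2) = 41967*(-18 - 12/11*0) = 41967*(-18 + 0) = 41967*(-18) = -755406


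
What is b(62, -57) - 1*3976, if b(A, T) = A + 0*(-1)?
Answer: -3914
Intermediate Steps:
b(A, T) = A (b(A, T) = A + 0 = A)
b(62, -57) - 1*3976 = 62 - 1*3976 = 62 - 3976 = -3914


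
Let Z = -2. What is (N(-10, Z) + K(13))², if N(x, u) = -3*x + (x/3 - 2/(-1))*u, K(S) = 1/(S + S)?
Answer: 6507601/6084 ≈ 1069.6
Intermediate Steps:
K(S) = 1/(2*S)
N(x, u) = -3*x + u*(2 + x/3) (N(x, u) = -3*x + (x*(⅓) - 2*(-1))*u = -3*x + (x/3 + 2)*u = -3*x + (2 + x/3)*u = -3*x + u*(2 + x/3))
(N(-10, Z) + K(13))² = ((-3*(-10) + 2*(-2) + (⅓)*(-2)*(-10)) + (½)/13)² = ((30 - 4 + 20/3) + (½)*(1/13))² = (98/3 + 1/26)² = (2551/78)² = 6507601/6084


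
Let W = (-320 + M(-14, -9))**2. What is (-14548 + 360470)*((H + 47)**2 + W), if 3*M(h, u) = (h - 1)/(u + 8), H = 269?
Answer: 68866497682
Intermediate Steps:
M(h, u) = (-1 + h)/(3*(8 + u)) (M(h, u) = ((h - 1)/(u + 8))/3 = ((-1 + h)/(8 + u))/3 = (-1 + h)/(3*(8 + u)))
W = 99225 (W = (-320 + (-1 - 14)/(3*(8 - 9)))**2 = (-320 + (1/3)*(-15)/(-1))**2 = (-320 + (1/3)*(-1)*(-15))**2 = (-320 + 5)**2 = (-315)**2 = 99225)
(-14548 + 360470)*((H + 47)**2 + W) = (-14548 + 360470)*((269 + 47)**2 + 99225) = 345922*(316**2 + 99225) = 345922*(99856 + 99225) = 345922*199081 = 68866497682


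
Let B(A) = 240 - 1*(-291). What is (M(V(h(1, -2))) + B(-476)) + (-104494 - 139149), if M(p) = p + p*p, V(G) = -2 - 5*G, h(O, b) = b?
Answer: -243040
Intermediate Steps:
B(A) = 531 (B(A) = 240 + 291 = 531)
M(p) = p + p²
(M(V(h(1, -2))) + B(-476)) + (-104494 - 139149) = ((-2 - 5*(-2))*(1 + (-2 - 5*(-2))) + 531) + (-104494 - 139149) = ((-2 + 10)*(1 + (-2 + 10)) + 531) - 243643 = (8*(1 + 8) + 531) - 243643 = (8*9 + 531) - 243643 = (72 + 531) - 243643 = 603 - 243643 = -243040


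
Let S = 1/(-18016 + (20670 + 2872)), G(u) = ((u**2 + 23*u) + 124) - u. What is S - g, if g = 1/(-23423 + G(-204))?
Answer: 8303/76419054 ≈ 0.00010865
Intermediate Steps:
G(u) = 124 + u**2 + 22*u (G(u) = (124 + u**2 + 23*u) - u = 124 + u**2 + 22*u)
S = 1/5526 (S = 1/(-18016 + 23542) = 1/5526 ≈ 0.00018096)
g = 1/13829 (g = 1/(-23423 + (124 + (-204)**2 + 22*(-204))) = 1/(-23423 + (124 + 41616 - 4488)) = 1/(-23423 + 37252) = 1/13829 ≈ 7.2312e-5)
S - g = 1/5526 - 1*1/13829 = 1/5526 - 1/13829 = 8303/76419054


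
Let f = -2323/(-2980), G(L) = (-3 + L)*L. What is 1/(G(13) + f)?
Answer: 2980/389723 ≈ 0.0076465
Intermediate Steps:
G(L) = L*(-3 + L)
f = 2323/2980 (f = -2323*(-1/2980) = 2323/2980 ≈ 0.77953)
1/(G(13) + f) = 1/(13*(-3 + 13) + 2323/2980) = 1/(13*10 + 2323/2980) = 1/(130 + 2323/2980) = 1/(389723/2980) = 2980/389723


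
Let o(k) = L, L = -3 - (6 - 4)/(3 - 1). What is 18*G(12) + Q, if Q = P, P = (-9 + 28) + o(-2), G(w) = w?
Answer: 231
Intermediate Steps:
L = -4 (L = -3 - 2/2 = -3 - 1*1 = -3 - 1 = -4)
o(k) = -4
P = 15 (P = (-9 + 28) - 4 = 19 - 4 = 15)
Q = 15
18*G(12) + Q = 18*12 + 15 = 216 + 15 = 231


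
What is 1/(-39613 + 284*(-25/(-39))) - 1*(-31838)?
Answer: 48960699227/1537807 ≈ 31838.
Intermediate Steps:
1/(-39613 + 284*(-25/(-39))) - 1*(-31838) = 1/(-39613 + 284*(-25*(-1/39))) + 31838 = 1/(-39613 + 284*(25/39)) + 31838 = 1/(-39613 + 7100/39) + 31838 = 1/(-1537807/39) + 31838 = -39/1537807 + 31838 = 48960699227/1537807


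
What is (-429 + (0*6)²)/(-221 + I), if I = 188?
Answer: 13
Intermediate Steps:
(-429 + (0*6)²)/(-221 + I) = (-429 + (0*6)²)/(-221 + 188) = (-429 + 0²)/(-33) = (-429 + 0)*(-1/33) = -429*(-1/33) = 13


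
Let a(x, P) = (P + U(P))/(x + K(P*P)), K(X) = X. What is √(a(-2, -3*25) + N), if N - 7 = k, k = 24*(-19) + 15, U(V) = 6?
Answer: I*√13722655973/5623 ≈ 20.833*I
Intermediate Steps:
k = -441 (k = -456 + 15 = -441)
a(x, P) = (6 + P)/(x + P²) (a(x, P) = (P + 6)/(x + P*P) = (6 + P)/(x + P²))
N = -434 (N = 7 - 441 = -434)
√(a(-2, -3*25) + N) = √((6 - 3*25)/(-2 + (-3*25)²) - 434) = √((6 - 75)/(-2 + (-75)²) - 434) = √(-69/(-2 + 5625) - 434) = √(-69/5623 - 434) = √(-2440451/5623) = I*√13722655973/5623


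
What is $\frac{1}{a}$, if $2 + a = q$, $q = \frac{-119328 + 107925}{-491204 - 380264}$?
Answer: $- \frac{871468}{1731533} \approx -0.50329$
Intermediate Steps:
$q = \frac{11403}{871468}$ ($q = - \frac{11403}{-871468} = \left(-11403\right) \left(- \frac{1}{871468}\right) = \frac{11403}{871468} \approx 0.013085$)
$a = - \frac{1731533}{871468}$ ($a = -2 + \frac{11403}{871468} = - \frac{1731533}{871468} \approx -1.9869$)
$\frac{1}{a} = \frac{1}{- \frac{1731533}{871468}} = - \frac{871468}{1731533}$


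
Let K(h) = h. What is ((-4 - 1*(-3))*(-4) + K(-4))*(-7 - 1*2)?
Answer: 0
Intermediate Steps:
((-4 - 1*(-3))*(-4) + K(-4))*(-7 - 1*2) = ((-4 - 1*(-3))*(-4) - 4)*(-7 - 1*2) = ((-4 + 3)*(-4) - 4)*(-7 - 2) = (-1*(-4) - 4)*(-9) = (4 - 4)*(-9) = 0*(-9) = 0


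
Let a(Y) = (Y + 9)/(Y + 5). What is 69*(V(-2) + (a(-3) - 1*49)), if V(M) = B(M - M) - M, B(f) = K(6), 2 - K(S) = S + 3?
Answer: -3519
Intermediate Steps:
a(Y) = (9 + Y)/(5 + Y)
K(S) = -1 - S (K(S) = 2 - (S + 3) = 2 - (3 + S) = 2 + (-3 - S) = -1 - S)
B(f) = -7 (B(f) = -1 - 1*6 = -1 - 6 = -7)
V(M) = -7 - M
69*(V(-2) + (a(-3) - 1*49)) = 69*((-7 - 1*(-2)) + ((9 - 3)/(5 - 3) - 1*49)) = 69*((-7 + 2) + (6/2 - 49)) = 69*(-5 + ((½)*6 - 49)) = 69*(-5 + (3 - 49)) = 69*(-5 - 46) = 69*(-51) = -3519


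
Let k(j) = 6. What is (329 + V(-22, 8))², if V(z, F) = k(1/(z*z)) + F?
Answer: 117649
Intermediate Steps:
V(z, F) = 6 + F
(329 + V(-22, 8))² = (329 + (6 + 8))² = (329 + 14)² = 343² = 117649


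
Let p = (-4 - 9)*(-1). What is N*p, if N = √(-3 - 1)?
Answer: 26*I ≈ 26.0*I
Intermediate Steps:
p = 13 (p = -13*(-1) = 13)
N = 2*I (N = √(-4) = 2*I ≈ 2.0*I)
N*p = (2*I)*13 = 26*I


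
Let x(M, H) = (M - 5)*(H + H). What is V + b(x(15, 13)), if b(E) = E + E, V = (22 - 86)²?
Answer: 4616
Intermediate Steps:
V = 4096 (V = (-64)² = 4096)
x(M, H) = 2*H*(-5 + M) (x(M, H) = (-5 + M)*(2*H) = 2*H*(-5 + M))
b(E) = 2*E
V + b(x(15, 13)) = 4096 + 2*(2*13*(-5 + 15)) = 4096 + 2*(2*13*10) = 4096 + 2*260 = 4096 + 520 = 4616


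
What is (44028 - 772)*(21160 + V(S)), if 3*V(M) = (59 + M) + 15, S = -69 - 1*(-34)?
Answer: 915859288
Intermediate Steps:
S = -35 (S = -69 + 34 = -35)
V(M) = 74/3 + M/3 (V(M) = ((59 + M) + 15)/3 = (74 + M)/3 = 74/3 + M/3)
(44028 - 772)*(21160 + V(S)) = (44028 - 772)*(21160 + (74/3 + (⅓)*(-35))) = 43256*(21160 + (74/3 - 35/3)) = 43256*(21160 + 13) = 43256*21173 = 915859288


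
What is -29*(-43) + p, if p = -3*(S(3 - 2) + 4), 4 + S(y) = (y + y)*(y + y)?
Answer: 1235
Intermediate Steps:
S(y) = -4 + 4*y² (S(y) = -4 + (y + y)*(y + y) = -4 + (2*y)*(2*y) = -4 + 4*y²)
p = -12 (p = -3*((-4 + 4*(3 - 2)²) + 4) = -3*((-4 + 4*1²) + 4) = -3*((-4 + 4*1) + 4) = -3*((-4 + 4) + 4) = -3*(0 + 4) = -3*4 = -12)
-29*(-43) + p = -29*(-43) - 12 = 1247 - 12 = 1235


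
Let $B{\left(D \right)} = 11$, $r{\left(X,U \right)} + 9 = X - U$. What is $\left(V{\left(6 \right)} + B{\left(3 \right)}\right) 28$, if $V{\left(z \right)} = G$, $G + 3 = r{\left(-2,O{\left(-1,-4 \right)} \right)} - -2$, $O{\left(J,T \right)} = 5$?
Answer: $-168$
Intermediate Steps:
$r{\left(X,U \right)} = -9 + X - U$ ($r{\left(X,U \right)} = -9 - \left(U - X\right) = -9 + X - U$)
$G = -17$ ($G = -3 - 14 = -17$)
$V{\left(z \right)} = -17$
$\left(V{\left(6 \right)} + B{\left(3 \right)}\right) 28 = \left(-17 + 11\right) 28 = \left(-6\right) 28 = -168$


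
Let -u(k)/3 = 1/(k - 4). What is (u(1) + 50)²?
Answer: 2601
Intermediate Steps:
u(k) = -3/(-4 + k) (u(k) = -3/(k - 4) = -3/(-4 + k))
(u(1) + 50)² = (-3/(-4 + 1) + 50)² = (-3/(-3) + 50)² = (-3*(-⅓) + 50)² = (1 + 50)² = 51² = 2601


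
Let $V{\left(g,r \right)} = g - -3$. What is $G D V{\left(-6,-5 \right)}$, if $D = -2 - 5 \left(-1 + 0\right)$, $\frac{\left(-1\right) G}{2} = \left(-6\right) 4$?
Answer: $-432$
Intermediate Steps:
$V{\left(g,r \right)} = 3 + g$ ($V{\left(g,r \right)} = g + 3 = 3 + g$)
$G = 48$ ($G = - 2 \left(\left(-6\right) 4\right) = \left(-2\right) \left(-24\right) = 48$)
$D = 3$ ($D = -2 - -5 = -2 + 5 = 3$)
$G D V{\left(-6,-5 \right)} = 48 \cdot 3 \left(3 - 6\right) = 144 \left(-3\right) = -432$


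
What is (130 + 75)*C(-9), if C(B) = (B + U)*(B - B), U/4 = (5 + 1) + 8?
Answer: 0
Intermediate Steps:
U = 56 (U = 4*((5 + 1) + 8) = 4*(6 + 8) = 4*14 = 56)
C(B) = 0 (C(B) = (B + 56)*(B - B) = (56 + B)*0 = 0)
(130 + 75)*C(-9) = (130 + 75)*0 = 205*0 = 0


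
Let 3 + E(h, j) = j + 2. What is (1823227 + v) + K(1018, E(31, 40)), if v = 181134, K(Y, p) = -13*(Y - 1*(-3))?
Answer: 1991088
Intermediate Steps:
E(h, j) = -1 + j (E(h, j) = -3 + (j + 2) = -3 + (2 + j) = -1 + j)
K(Y, p) = -39 - 13*Y (K(Y, p) = -13*(Y + 3) = -13*(3 + Y) = -39 - 13*Y)
(1823227 + v) + K(1018, E(31, 40)) = (1823227 + 181134) + (-39 - 13*1018) = 2004361 + (-39 - 13234) = 2004361 - 13273 = 1991088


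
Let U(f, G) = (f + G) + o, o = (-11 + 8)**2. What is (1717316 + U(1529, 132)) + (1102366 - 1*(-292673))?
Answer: 3114025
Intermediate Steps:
o = 9 (o = (-3)**2 = 9)
U(f, G) = 9 + G + f (U(f, G) = (f + G) + 9 = (G + f) + 9 = 9 + G + f)
(1717316 + U(1529, 132)) + (1102366 - 1*(-292673)) = (1717316 + (9 + 132 + 1529)) + (1102366 - 1*(-292673)) = (1717316 + 1670) + (1102366 + 292673) = 1718986 + 1395039 = 3114025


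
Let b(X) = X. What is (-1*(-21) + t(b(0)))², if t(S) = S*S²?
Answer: 441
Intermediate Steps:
t(S) = S³
(-1*(-21) + t(b(0)))² = (-1*(-21) + 0³)² = (21 + 0)² = 21² = 441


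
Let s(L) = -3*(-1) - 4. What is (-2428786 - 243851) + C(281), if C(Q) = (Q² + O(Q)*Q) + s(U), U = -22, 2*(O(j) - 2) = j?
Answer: -5107269/2 ≈ -2.5536e+6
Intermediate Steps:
O(j) = 2 + j/2
s(L) = -1 (s(L) = 3 - 4 = -1)
C(Q) = -1 + Q² + Q*(2 + Q/2) (C(Q) = (Q² + (2 + Q/2)*Q) - 1 = (Q² + Q*(2 + Q/2)) - 1 = -1 + Q² + Q*(2 + Q/2))
(-2428786 - 243851) + C(281) = (-2428786 - 243851) + (-1 + 2*281 + (3/2)*281²) = -2672637 + (-1 + 562 + (3/2)*78961) = -2672637 + (-1 + 562 + 236883/2) = -2672637 + 238005/2 = -5107269/2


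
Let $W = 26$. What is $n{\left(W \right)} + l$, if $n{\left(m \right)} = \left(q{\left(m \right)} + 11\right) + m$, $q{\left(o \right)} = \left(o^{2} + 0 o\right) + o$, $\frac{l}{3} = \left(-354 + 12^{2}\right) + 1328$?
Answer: $4093$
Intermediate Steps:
$l = 3354$ ($l = 3 \left(\left(-354 + 12^{2}\right) + 1328\right) = 3 \left(\left(-354 + 144\right) + 1328\right) = 3 \left(-210 + 1328\right) = 3 \cdot 1118 = 3354$)
$q{\left(o \right)} = o + o^{2}$ ($q{\left(o \right)} = \left(o^{2} + 0\right) + o = o^{2} + o = o + o^{2}$)
$n{\left(m \right)} = 11 + m + m \left(1 + m\right)$ ($n{\left(m \right)} = \left(m \left(1 + m\right) + 11\right) + m = \left(11 + m \left(1 + m\right)\right) + m = 11 + m + m \left(1 + m\right)$)
$n{\left(W \right)} + l = \left(11 + 26 + 26 \left(1 + 26\right)\right) + 3354 = \left(11 + 26 + 26 \cdot 27\right) + 3354 = \left(11 + 26 + 702\right) + 3354 = 739 + 3354 = 4093$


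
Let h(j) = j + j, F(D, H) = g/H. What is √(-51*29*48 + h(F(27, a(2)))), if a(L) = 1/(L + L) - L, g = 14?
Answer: 4*I*√4438 ≈ 266.47*I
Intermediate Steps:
a(L) = 1/(2*L) - L
F(D, H) = 14/H
h(j) = 2*j
√(-51*29*48 + h(F(27, a(2)))) = √(-51*29*48 + 2*(14/((½)/2 - 1*2))) = √(-1479*48 + 2*(14/((½)*(½) - 2))) = √(-70992 + 2*(14/(¼ - 2))) = √(-70992 + 2*(14/(-7/4))) = √(-70992 + 2*(14*(-4/7))) = √(-70992 + 2*(-8)) = √(-70992 - 16) = √(-71008) = 4*I*√4438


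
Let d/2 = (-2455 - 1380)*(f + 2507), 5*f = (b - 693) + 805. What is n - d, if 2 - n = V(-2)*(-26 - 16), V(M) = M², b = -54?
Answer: 19317832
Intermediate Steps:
f = 58/5 (f = ((-54 - 693) + 805)/5 = (-747 + 805)/5 = (⅕)*58 = 58/5 ≈ 11.600)
n = 170 (n = 2 - (-2)²*(-26 - 16) = 2 - 4*(-42) = 2 - 1*(-168) = 2 + 168 = 170)
d = -19317662 (d = 2*((-2455 - 1380)*(58/5 + 2507)) = 2*(-3835*12593/5) = 2*(-9658831) = -19317662)
n - d = 170 - 1*(-19317662) = 170 + 19317662 = 19317832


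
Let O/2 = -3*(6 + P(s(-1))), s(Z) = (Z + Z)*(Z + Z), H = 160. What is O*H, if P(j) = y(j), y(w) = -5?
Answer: -960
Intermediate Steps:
s(Z) = 4*Z² (s(Z) = (2*Z)*(2*Z) = 4*Z²)
P(j) = -5
O = -6 (O = 2*(-3*(6 - 5)) = 2*(-3*1) = 2*(-3) = -6)
O*H = -6*160 = -960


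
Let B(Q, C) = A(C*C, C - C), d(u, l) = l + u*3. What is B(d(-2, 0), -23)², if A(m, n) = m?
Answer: 279841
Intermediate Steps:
d(u, l) = l + 3*u
B(Q, C) = C² (B(Q, C) = C*C = C²)
B(d(-2, 0), -23)² = ((-23)²)² = 529² = 279841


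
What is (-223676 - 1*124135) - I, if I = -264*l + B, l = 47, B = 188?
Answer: -335591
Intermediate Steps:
I = -12220 (I = -264*47 + 188 = -12408 + 188 = -12220)
(-223676 - 1*124135) - I = (-223676 - 1*124135) - 1*(-12220) = (-223676 - 124135) + 12220 = -347811 + 12220 = -335591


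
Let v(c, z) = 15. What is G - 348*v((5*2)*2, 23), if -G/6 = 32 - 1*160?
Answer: -4452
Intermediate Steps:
G = 768 (G = -6*(32 - 1*160) = -6*(32 - 160) = -6*(-128) = 768)
G - 348*v((5*2)*2, 23) = 768 - 348*15 = 768 - 5220 = -4452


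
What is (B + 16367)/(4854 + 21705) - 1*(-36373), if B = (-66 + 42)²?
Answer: 966047450/26559 ≈ 36374.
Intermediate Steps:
B = 576 (B = (-24)² = 576)
(B + 16367)/(4854 + 21705) - 1*(-36373) = (576 + 16367)/(4854 + 21705) - 1*(-36373) = 16943/26559 + 36373 = 966047450/26559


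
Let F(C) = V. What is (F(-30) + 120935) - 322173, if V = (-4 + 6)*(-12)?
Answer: -201262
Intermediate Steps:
V = -24 (V = 2*(-12) = -24)
F(C) = -24
(F(-30) + 120935) - 322173 = (-24 + 120935) - 322173 = 120911 - 322173 = -201262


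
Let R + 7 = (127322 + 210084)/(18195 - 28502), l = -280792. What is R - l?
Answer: 2893713589/10307 ≈ 2.8075e+5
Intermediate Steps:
R = -409555/10307 (R = -7 + (127322 + 210084)/(18195 - 28502) = -7 + 337406/(-10307) = -7 + 337406*(-1/10307) = -7 - 337406/10307 = -409555/10307 ≈ -39.736)
R - l = -409555/10307 - 1*(-280792) = -409555/10307 + 280792 = 2893713589/10307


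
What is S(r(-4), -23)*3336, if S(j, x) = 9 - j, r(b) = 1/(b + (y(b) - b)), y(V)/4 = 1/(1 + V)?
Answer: 32526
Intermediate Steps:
y(V) = 4/(1 + V)
r(b) = 1/4 + b/4 (r(b) = 1/(b + (4/(1 + b) - b)) = 1/(b + (-b + 4/(1 + b))) = 1/(4/(1 + b)) = 1/4 + b/4)
S(r(-4), -23)*3336 = (9 - (1/4 + (1/4)*(-4)))*3336 = (9 - (1/4 - 1))*3336 = (9 - 1*(-3/4))*3336 = (9 + 3/4)*3336 = (39/4)*3336 = 32526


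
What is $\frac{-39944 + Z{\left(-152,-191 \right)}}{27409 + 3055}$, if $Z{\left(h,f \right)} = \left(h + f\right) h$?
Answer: $\frac{381}{952} \approx 0.40021$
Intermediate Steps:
$Z{\left(h,f \right)} = h \left(f + h\right)$ ($Z{\left(h,f \right)} = \left(f + h\right) h = h \left(f + h\right)$)
$\frac{-39944 + Z{\left(-152,-191 \right)}}{27409 + 3055} = \frac{-39944 - 152 \left(-191 - 152\right)}{27409 + 3055} = \frac{-39944 - -52136}{30464} = \left(-39944 + 52136\right) \frac{1}{30464} = 12192 \cdot \frac{1}{30464} = \frac{381}{952}$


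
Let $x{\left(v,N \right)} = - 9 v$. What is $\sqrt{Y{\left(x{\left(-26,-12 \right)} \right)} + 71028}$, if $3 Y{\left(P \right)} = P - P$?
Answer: $6 \sqrt{1973} \approx 266.51$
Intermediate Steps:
$Y{\left(P \right)} = 0$ ($Y{\left(P \right)} = \frac{P - P}{3} = \frac{1}{3} \cdot 0 = 0$)
$\sqrt{Y{\left(x{\left(-26,-12 \right)} \right)} + 71028} = \sqrt{0 + 71028} = \sqrt{71028} = 6 \sqrt{1973}$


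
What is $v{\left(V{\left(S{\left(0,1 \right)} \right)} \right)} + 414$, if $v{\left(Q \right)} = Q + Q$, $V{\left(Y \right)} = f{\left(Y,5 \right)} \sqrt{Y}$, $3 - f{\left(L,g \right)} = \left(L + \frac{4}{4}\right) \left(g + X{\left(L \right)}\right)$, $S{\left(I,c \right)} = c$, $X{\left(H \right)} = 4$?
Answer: $384$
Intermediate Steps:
$f{\left(L,g \right)} = 3 - \left(1 + L\right) \left(4 + g\right)$ ($f{\left(L,g \right)} = 3 - \left(L + \frac{4}{4}\right) \left(g + 4\right) = 3 - \left(L + 4 \cdot \frac{1}{4}\right) \left(4 + g\right) = 3 - \left(L + 1\right) \left(4 + g\right) = 3 - \left(1 + L\right) \left(4 + g\right)$)
$V{\left(Y \right)} = \sqrt{Y} \left(-6 - 9 Y\right)$ ($V{\left(Y \right)} = \left(-1 - 5 - 4 Y - Y 5\right) \sqrt{Y} = \left(-1 - 5 - 4 Y - 5 Y\right) \sqrt{Y} = \left(-6 - 9 Y\right) \sqrt{Y} = \sqrt{Y} \left(-6 - 9 Y\right)$)
$v{\left(Q \right)} = 2 Q$
$v{\left(V{\left(S{\left(0,1 \right)} \right)} \right)} + 414 = 2 \sqrt{1} \left(-6 - 9\right) + 414 = 2 \cdot 1 \left(-6 - 9\right) + 414 = 2 \cdot 1 \left(-15\right) + 414 = 2 \left(-15\right) + 414 = -30 + 414 = 384$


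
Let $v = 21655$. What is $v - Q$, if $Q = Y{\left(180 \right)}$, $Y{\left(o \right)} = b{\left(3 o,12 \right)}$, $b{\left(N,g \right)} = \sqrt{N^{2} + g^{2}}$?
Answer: $21655 - 12 \sqrt{2026} \approx 21115.0$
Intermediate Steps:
$Y{\left(o \right)} = \sqrt{144 + 9 o^{2}}$ ($Y{\left(o \right)} = \sqrt{\left(3 o\right)^{2} + 12^{2}} = \sqrt{9 o^{2} + 144} = \sqrt{144 + 9 o^{2}}$)
$Q = 12 \sqrt{2026}$ ($Q = 3 \sqrt{16 + 180^{2}} = 3 \sqrt{16 + 32400} = 3 \sqrt{32416} = 3 \cdot 4 \sqrt{2026} = 12 \sqrt{2026} \approx 540.13$)
$v - Q = 21655 - 12 \sqrt{2026}$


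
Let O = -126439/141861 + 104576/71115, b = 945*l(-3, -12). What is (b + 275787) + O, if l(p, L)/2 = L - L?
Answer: 309140869877584/1120938335 ≈ 2.7579e+5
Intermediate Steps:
l(p, L) = 0 (l(p, L) = 2*(L - L) = 2*0 = 0)
b = 0 (b = 945*0 = 0)
O = 649282939/1120938335 (O = -126439*1/141861 + 104576*(1/71115) = -126439/141861 + 104576/71115 = 649282939/1120938335 ≈ 0.57923)
(b + 275787) + O = (0 + 275787) + 649282939/1120938335 = 275787 + 649282939/1120938335 = 309140869877584/1120938335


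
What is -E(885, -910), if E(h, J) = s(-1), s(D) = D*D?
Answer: -1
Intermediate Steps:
s(D) = D²
E(h, J) = 1 (E(h, J) = (-1)² = 1)
-E(885, -910) = -1*1 = -1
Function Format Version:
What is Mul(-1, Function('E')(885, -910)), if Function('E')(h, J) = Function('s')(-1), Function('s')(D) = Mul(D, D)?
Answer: -1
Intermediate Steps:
Function('s')(D) = Pow(D, 2)
Function('E')(h, J) = 1 (Function('E')(h, J) = Pow(-1, 2) = 1)
Mul(-1, Function('E')(885, -910)) = Mul(-1, 1) = -1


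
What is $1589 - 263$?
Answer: $1326$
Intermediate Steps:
$1589 - 263 = 1326$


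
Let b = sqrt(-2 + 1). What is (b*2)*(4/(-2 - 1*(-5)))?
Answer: 8*I/3 ≈ 2.6667*I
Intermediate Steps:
b = I (b = sqrt(-1) = I ≈ 1.0*I)
(b*2)*(4/(-2 - 1*(-5))) = (I*2)*(4/(-2 - 1*(-5))) = (2*I)*(4/(-2 + 5)) = (2*I)*(4/3) = 8*I/3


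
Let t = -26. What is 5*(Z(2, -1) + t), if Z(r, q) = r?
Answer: -120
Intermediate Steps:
5*(Z(2, -1) + t) = 5*(2 - 26) = 5*(-24) = -120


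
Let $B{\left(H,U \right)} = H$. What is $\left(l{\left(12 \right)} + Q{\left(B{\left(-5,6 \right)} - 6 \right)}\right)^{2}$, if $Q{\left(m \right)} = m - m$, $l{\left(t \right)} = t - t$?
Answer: $0$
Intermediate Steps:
$l{\left(t \right)} = 0$
$Q{\left(m \right)} = 0$
$\left(l{\left(12 \right)} + Q{\left(B{\left(-5,6 \right)} - 6 \right)}\right)^{2} = \left(0 + 0\right)^{2} = 0^{2} = 0$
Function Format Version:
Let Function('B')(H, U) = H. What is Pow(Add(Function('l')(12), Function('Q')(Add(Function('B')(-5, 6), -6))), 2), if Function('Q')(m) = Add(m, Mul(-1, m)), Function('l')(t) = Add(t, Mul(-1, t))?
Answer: 0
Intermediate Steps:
Function('l')(t) = 0
Function('Q')(m) = 0
Pow(Add(Function('l')(12), Function('Q')(Add(Function('B')(-5, 6), -6))), 2) = Pow(Add(0, 0), 2) = Pow(0, 2) = 0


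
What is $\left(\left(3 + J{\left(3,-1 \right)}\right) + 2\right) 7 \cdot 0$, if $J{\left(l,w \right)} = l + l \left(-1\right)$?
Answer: $0$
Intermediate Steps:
$J{\left(l,w \right)} = 0$ ($J{\left(l,w \right)} = l - l = 0$)
$\left(\left(3 + J{\left(3,-1 \right)}\right) + 2\right) 7 \cdot 0 = \left(\left(3 + 0\right) + 2\right) 7 \cdot 0 = \left(3 + 2\right) 7 \cdot 0 = 5 \cdot 7 \cdot 0 = 35 \cdot 0 = 0$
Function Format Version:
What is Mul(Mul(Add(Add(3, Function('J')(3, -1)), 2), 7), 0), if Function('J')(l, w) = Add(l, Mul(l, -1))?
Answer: 0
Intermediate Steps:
Function('J')(l, w) = 0 (Function('J')(l, w) = Add(l, Mul(-1, l)) = 0)
Mul(Mul(Add(Add(3, Function('J')(3, -1)), 2), 7), 0) = Mul(Mul(Add(Add(3, 0), 2), 7), 0) = Mul(Mul(Add(3, 2), 7), 0) = Mul(Mul(5, 7), 0) = Mul(35, 0) = 0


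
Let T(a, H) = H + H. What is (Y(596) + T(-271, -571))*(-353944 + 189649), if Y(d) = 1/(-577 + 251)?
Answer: 61165878435/326 ≈ 1.8763e+8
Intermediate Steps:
T(a, H) = 2*H
Y(d) = -1/326 (Y(d) = 1/(-326) = -1/326)
(Y(596) + T(-271, -571))*(-353944 + 189649) = (-1/326 + 2*(-571))*(-353944 + 189649) = (-1/326 - 1142)*(-164295) = -372293/326*(-164295) = 61165878435/326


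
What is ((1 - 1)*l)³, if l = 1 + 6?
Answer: 0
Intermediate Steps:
l = 7
((1 - 1)*l)³ = ((1 - 1)*7)³ = (0*7)³ = 0³ = 0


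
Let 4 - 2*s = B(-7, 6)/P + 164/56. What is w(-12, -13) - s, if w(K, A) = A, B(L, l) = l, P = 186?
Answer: -11735/868 ≈ -13.520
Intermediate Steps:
s = 451/868 (s = 2 - (6/186 + 164/56)/2 = 2 - (6*(1/186) + 164*(1/56))/2 = 2 - (1/31 + 41/14)/2 = 2 - 1/2*1285/434 = 2 - 1285/868 = 451/868 ≈ 0.51959)
w(-12, -13) - s = -13 - 1*451/868 = -13 - 451/868 = -11735/868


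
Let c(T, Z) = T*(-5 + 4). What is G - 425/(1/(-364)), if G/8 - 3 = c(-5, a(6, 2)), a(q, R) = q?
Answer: 154764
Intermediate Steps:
c(T, Z) = -T (c(T, Z) = T*(-1) = -T)
G = 64 (G = 24 + 8*(-1*(-5)) = 24 + 8*5 = 24 + 40 = 64)
G - 425/(1/(-364)) = 64 - 425/(1/(-364)) = 64 - 425/(-1/364) = 64 - 425*(-364) = 64 + 154700 = 154764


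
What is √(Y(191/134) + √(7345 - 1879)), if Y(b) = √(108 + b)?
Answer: √(134*√1964842 + 17956*√5466)/134 ≈ 9.1866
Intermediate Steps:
√(Y(191/134) + √(7345 - 1879)) = √(√(108 + 191/134) + √(7345 - 1879)) = √(√(108 + 191*(1/134)) + √5466) = √(√(108 + 191/134) + √5466) = √(√(14663/134) + √5466) = √(√1964842/134 + √5466) = √(√5466 + √1964842/134)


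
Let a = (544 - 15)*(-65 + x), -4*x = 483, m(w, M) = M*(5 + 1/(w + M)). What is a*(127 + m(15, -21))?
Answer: -20045397/8 ≈ -2.5057e+6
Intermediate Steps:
m(w, M) = M*(5 + 1/(M + w))
x = -483/4 (x = -¼*483 = -483/4 ≈ -120.75)
a = -393047/4 (a = (544 - 15)*(-65 - 483/4) = 529*(-743/4) = -393047/4 ≈ -98262.)
a*(127 + m(15, -21)) = -393047*(127 - 21*(1 + 5*(-21) + 5*15)/(-21 + 15))/4 = -393047*(127 - 21*(1 - 105 + 75)/(-6))/4 = -393047*(127 - 21*(-⅙)*(-29))/4 = -393047*(127 - 203/2)/4 = -393047/4*51/2 = -20045397/8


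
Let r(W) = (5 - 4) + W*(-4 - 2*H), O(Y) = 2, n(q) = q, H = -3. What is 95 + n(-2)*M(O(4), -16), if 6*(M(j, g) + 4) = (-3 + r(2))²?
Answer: 305/3 ≈ 101.67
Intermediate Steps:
r(W) = 1 + 2*W (r(W) = (5 - 4) + W*(-4 - 2*(-3)) = 1 + W*(-4 + 6) = 1 + W*2 = 1 + 2*W)
M(j, g) = -10/3 (M(j, g) = -4 + (-3 + (1 + 2*2))²/6 = -4 + (-3 + (1 + 4))²/6 = -4 + (-3 + 5)²/6 = -4 + (⅙)*2² = -4 + (⅙)*4 = -4 + ⅔ = -10/3)
95 + n(-2)*M(O(4), -16) = 95 - 2*(-10/3) = 95 + 20/3 = 305/3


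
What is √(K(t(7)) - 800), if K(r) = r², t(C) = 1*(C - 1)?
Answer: 2*I*√191 ≈ 27.641*I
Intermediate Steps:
t(C) = -1 + C (t(C) = 1*(-1 + C) = -1 + C)
√(K(t(7)) - 800) = √((-1 + 7)² - 800) = √(6² - 800) = √(36 - 800) = √(-764) = 2*I*√191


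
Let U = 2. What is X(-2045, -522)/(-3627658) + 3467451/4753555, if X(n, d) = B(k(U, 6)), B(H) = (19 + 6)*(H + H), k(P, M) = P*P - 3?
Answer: 6289244341004/8622135912095 ≈ 0.72943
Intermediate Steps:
k(P, M) = -3 + P**2 (k(P, M) = P**2 - 3 = -3 + P**2)
B(H) = 50*H (B(H) = 25*(2*H) = 50*H)
X(n, d) = 50 (X(n, d) = 50*(-3 + 2**2) = 50*(-3 + 4) = 50*1 = 50)
X(-2045, -522)/(-3627658) + 3467451/4753555 = 50/(-3627658) + 3467451/4753555 = 50*(-1/3627658) + 3467451*(1/4753555) = -25/1813829 + 3467451/4753555 = 6289244341004/8622135912095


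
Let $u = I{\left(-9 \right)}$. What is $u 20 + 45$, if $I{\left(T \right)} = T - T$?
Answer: $45$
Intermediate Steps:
$I{\left(T \right)} = 0$
$u = 0$
$u 20 + 45 = 0 \cdot 20 + 45 = 0 + 45 = 45$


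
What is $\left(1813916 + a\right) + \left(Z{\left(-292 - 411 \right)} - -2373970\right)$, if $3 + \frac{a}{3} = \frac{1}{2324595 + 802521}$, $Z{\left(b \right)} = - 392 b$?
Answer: $\frac{4652578430517}{1042372} \approx 4.4635 \cdot 10^{6}$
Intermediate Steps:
$a = - \frac{9381347}{1042372}$ ($a = -9 + \frac{3}{2324595 + 802521} = -9 + \frac{3}{3127116} = -9 + 3 \cdot \frac{1}{3127116} = -9 + \frac{1}{1042372} = - \frac{9381347}{1042372} \approx -9.0$)
$\left(1813916 + a\right) + \left(Z{\left(-292 - 411 \right)} - -2373970\right) = \left(1813916 - \frac{9381347}{1042372}\right) - \left(-2373970 + 392 \left(-292 - 411\right)\right) = \frac{1890765867405}{1042372} + \left(\left(-392\right) \left(-703\right) + 2373970\right) = \frac{1890765867405}{1042372} + \left(275576 + 2373970\right) = \frac{1890765867405}{1042372} + 2649546 = \frac{4652578430517}{1042372}$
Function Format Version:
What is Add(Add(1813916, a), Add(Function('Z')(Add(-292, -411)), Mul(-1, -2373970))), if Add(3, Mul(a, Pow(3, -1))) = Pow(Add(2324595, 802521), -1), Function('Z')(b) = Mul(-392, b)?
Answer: Rational(4652578430517, 1042372) ≈ 4.4635e+6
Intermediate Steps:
a = Rational(-9381347, 1042372) (a = Add(-9, Mul(3, Pow(Add(2324595, 802521), -1))) = Add(-9, Mul(3, Pow(3127116, -1))) = Add(-9, Mul(3, Rational(1, 3127116))) = Add(-9, Rational(1, 1042372)) = Rational(-9381347, 1042372) ≈ -9.0000)
Add(Add(1813916, a), Add(Function('Z')(Add(-292, -411)), Mul(-1, -2373970))) = Add(Add(1813916, Rational(-9381347, 1042372)), Add(Mul(-392, Add(-292, -411)), Mul(-1, -2373970))) = Add(Rational(1890765867405, 1042372), Add(Mul(-392, -703), 2373970)) = Add(Rational(1890765867405, 1042372), Add(275576, 2373970)) = Add(Rational(1890765867405, 1042372), 2649546) = Rational(4652578430517, 1042372)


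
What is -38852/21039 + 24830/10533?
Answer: 37723418/73867929 ≈ 0.51069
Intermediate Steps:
-38852/21039 + 24830/10533 = 37723418/73867929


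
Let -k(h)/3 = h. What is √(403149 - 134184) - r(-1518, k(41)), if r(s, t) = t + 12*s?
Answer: 18339 + 3*√29885 ≈ 18858.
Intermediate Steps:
k(h) = -3*h
√(403149 - 134184) - r(-1518, k(41)) = √(403149 - 134184) - (-3*41 + 12*(-1518)) = √268965 - (-123 - 18216) = 3*√29885 - 1*(-18339) = 3*√29885 + 18339 = 18339 + 3*√29885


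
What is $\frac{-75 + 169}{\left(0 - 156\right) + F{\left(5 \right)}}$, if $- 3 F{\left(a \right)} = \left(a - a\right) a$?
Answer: $- \frac{47}{78} \approx -0.60256$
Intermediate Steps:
$F{\left(a \right)} = 0$ ($F{\left(a \right)} = - \frac{\left(a - a\right) a}{3} = - \frac{0 a}{3} = \left(- \frac{1}{3}\right) 0 = 0$)
$\frac{-75 + 169}{\left(0 - 156\right) + F{\left(5 \right)}} = \frac{-75 + 169}{\left(0 - 156\right) + 0} = \frac{94}{\left(0 - 156\right) + 0} = \frac{94}{-156 + 0} = \frac{94}{-156} = 94 \left(- \frac{1}{156}\right) = - \frac{47}{78}$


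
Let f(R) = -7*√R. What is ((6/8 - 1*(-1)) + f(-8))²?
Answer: -6223/16 - 49*I*√2 ≈ -388.94 - 69.297*I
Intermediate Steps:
((6/8 - 1*(-1)) + f(-8))² = ((6/8 - 1*(-1)) - 14*I*√2)² = ((6*(⅛) + 1) - 14*I*√2)² = ((¾ + 1) - 14*I*√2)² = (7/4 - 14*I*√2)²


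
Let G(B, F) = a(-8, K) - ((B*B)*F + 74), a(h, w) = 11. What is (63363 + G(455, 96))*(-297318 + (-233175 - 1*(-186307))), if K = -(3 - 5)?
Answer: 6818703264600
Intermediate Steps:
K = 2 (K = -1*(-2) = 2)
G(B, F) = -63 - F*B² (G(B, F) = 11 - ((B*B)*F + 74) = 11 - (B²*F + 74) = 11 - (F*B² + 74) = 11 - (74 + F*B²) = 11 + (-74 - F*B²) = -63 - F*B²)
(63363 + G(455, 96))*(-297318 + (-233175 - 1*(-186307))) = (63363 + (-63 - 1*96*455²))*(-297318 + (-233175 - 1*(-186307))) = (63363 + (-63 - 1*96*207025))*(-297318 + (-233175 + 186307)) = (63363 + (-63 - 19874400))*(-297318 - 46868) = (63363 - 19874463)*(-344186) = -19811100*(-344186) = 6818703264600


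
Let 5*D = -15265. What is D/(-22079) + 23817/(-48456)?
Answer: -125973125/356620008 ≈ -0.35324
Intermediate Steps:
D = -3053 (D = (1/5)*(-15265) = -3053)
D/(-22079) + 23817/(-48456) = -3053/(-22079) + 23817/(-48456) = -3053*(-1/22079) + 23817*(-1/48456) = 3053/22079 - 7939/16152 = -125973125/356620008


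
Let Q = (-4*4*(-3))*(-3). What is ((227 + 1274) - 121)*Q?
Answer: -198720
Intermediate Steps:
Q = -144 (Q = -16*(-3)*(-3) = 48*(-3) = -144)
((227 + 1274) - 121)*Q = ((227 + 1274) - 121)*(-144) = (1501 - 121)*(-144) = 1380*(-144) = -198720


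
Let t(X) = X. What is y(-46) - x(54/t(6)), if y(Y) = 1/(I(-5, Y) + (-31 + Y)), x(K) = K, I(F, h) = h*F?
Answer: -1376/153 ≈ -8.9935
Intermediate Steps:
I(F, h) = F*h
y(Y) = 1/(-31 - 4*Y) (y(Y) = 1/(-5*Y + (-31 + Y)) = 1/(-31 - 4*Y))
y(-46) - x(54/t(6)) = -1/(31 + 4*(-46)) - 54/6 = -1/(31 - 184) - 54/6 = -1/(-153) - 1*9 = -1*(-1/153) - 9 = 1/153 - 9 = -1376/153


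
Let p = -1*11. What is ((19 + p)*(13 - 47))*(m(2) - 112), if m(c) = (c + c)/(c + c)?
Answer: 30192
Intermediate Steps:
m(c) = 1 (m(c) = (2*c)/((2*c)) = (2*c)*(1/(2*c)) = 1)
p = -11
((19 + p)*(13 - 47))*(m(2) - 112) = ((19 - 11)*(13 - 47))*(1 - 112) = (8*(-34))*(-111) = -272*(-111) = 30192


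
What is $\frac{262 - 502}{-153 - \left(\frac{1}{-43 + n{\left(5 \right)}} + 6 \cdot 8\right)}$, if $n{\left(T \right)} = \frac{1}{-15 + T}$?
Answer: $\frac{103440}{86621} \approx 1.1942$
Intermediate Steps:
$\frac{262 - 502}{-153 - \left(\frac{1}{-43 + n{\left(5 \right)}} + 6 \cdot 8\right)} = \frac{262 - 502}{-153 - \left(\frac{1}{-43 + \frac{1}{-15 + 5}} + 6 \cdot 8\right)} = \frac{262 - 502}{-153 - \left(\frac{1}{-43 + \frac{1}{-10}} + 48\right)} = - \frac{240}{-153 - \left(\frac{1}{-43 - \frac{1}{10}} + 48\right)} = - \frac{240}{-153 - \left(\frac{1}{- \frac{431}{10}} + 48\right)} = - \frac{240}{-153 - \left(- \frac{10}{431} + 48\right)} = - \frac{240}{-153 - \frac{20678}{431}} = - \frac{240}{- \frac{86621}{431}} = \left(-240\right) \left(- \frac{431}{86621}\right) = \frac{103440}{86621}$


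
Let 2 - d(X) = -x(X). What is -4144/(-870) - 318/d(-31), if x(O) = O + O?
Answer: 1751/174 ≈ 10.063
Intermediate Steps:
x(O) = 2*O
d(X) = 2 + 2*X (d(X) = 2 - (-1)*2*X = 2 - (-2)*X = 2 + 2*X)
-4144/(-870) - 318/d(-31) = -4144/(-870) - 318/(2 + 2*(-31)) = -4144*(-1/870) - 318/(2 - 62) = 2072/435 - 318/(-60) = 2072/435 - 318*(-1/60) = 2072/435 + 53/10 = 1751/174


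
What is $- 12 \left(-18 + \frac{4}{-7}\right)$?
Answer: $\frac{1560}{7} \approx 222.86$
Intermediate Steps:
$- 12 \left(-18 + \frac{4}{-7}\right) = - 12 \left(-18 + 4 \left(- \frac{1}{7}\right)\right) = - 12 \left(-18 - \frac{4}{7}\right) = \left(-12\right) \left(- \frac{130}{7}\right) = \frac{1560}{7}$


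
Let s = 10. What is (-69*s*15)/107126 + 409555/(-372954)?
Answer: -23867031415/19976535102 ≈ -1.1948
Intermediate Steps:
(-69*s*15)/107126 + 409555/(-372954) = (-69*10*15)/107126 + 409555/(-372954) = -690*15*(1/107126) + 409555*(-1/372954) = -10350*1/107126 - 409555/372954 = -5175/53563 - 409555/372954 = -23867031415/19976535102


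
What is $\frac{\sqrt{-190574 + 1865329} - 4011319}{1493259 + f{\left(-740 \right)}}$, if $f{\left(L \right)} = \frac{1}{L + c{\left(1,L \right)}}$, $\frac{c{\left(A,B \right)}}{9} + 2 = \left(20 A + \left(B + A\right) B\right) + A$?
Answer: $- \frac{19740386734549}{7348582886290} + \frac{83659907 \sqrt{5795}}{7348582886290} \approx -2.6854$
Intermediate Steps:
$c{\left(A,B \right)} = -18 + 189 A + 9 B \left(A + B\right)$ ($c{\left(A,B \right)} = -18 + 9 \left(\left(20 A + \left(B + A\right) B\right) + A\right) = -18 + 9 \left(\left(20 A + \left(A + B\right) B\right) + A\right) = -18 + 9 \left(\left(20 A + B \left(A + B\right)\right) + A\right) = -18 + 9 \left(21 A + B \left(A + B\right)\right) = -18 + \left(189 A + 9 B \left(A + B\right)\right) = -18 + 189 A + 9 B \left(A + B\right)$)
$f{\left(L \right)} = \frac{1}{171 + 9 L^{2} + 10 L}$ ($f{\left(L \right)} = \frac{1}{L + \left(-18 + 9 L^{2} + 189 \cdot 1 + 9 \cdot 1 L\right)} = \frac{1}{L + \left(-18 + 9 L^{2} + 189 + 9 L\right)} = \frac{1}{L + \left(171 + 9 L + 9 L^{2}\right)} = \frac{1}{171 + 9 L^{2} + 10 L}$)
$\frac{\sqrt{-190574 + 1865329} - 4011319}{1493259 + f{\left(-740 \right)}} = \frac{\sqrt{-190574 + 1865329} - 4011319}{1493259 + \frac{1}{171 + 9 \left(-740\right)^{2} + 10 \left(-740\right)}} = \frac{\sqrt{1674755} - 4011319}{1493259 + \frac{1}{171 + 9 \cdot 547600 - 7400}} = \frac{17 \sqrt{5795} - 4011319}{1493259 + \frac{1}{171 + 4928400 - 7400}} = \frac{-4011319 + 17 \sqrt{5795}}{1493259 + \frac{1}{4921171}} = \frac{-4011319 + 17 \sqrt{5795}}{\frac{7348582886290}{4921171}} = \left(-4011319 + 17 \sqrt{5795}\right) \frac{4921171}{7348582886290} = - \frac{19740386734549}{7348582886290} + \frac{83659907 \sqrt{5795}}{7348582886290}$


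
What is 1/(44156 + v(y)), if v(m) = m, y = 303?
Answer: 1/44459 ≈ 2.2493e-5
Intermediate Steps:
1/(44156 + v(y)) = 1/(44156 + 303) = 1/44459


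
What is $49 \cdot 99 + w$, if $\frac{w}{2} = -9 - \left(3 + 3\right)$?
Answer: $4821$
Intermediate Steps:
$w = -30$ ($w = 2 \left(-9 - \left(3 + 3\right)\right) = 2 \left(-9 - 6\right) = 2 \left(-15\right) = -30$)
$49 \cdot 99 + w = 49 \cdot 99 - 30 = 4851 - 30 = 4821$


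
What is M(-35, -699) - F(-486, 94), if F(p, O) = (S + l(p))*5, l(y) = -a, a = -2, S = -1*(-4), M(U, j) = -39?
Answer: -69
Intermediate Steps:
S = 4
l(y) = 2 (l(y) = -1*(-2) = 2)
F(p, O) = 30 (F(p, O) = (4 + 2)*5 = 6*5 = 30)
M(-35, -699) - F(-486, 94) = -39 - 1*30 = -39 - 30 = -69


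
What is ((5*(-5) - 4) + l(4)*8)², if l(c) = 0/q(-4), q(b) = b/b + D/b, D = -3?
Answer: 841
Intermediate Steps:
q(b) = 1 - 3/b (q(b) = b/b - 3/b = 1 - 3/b)
l(c) = 0 (l(c) = 0/(((-3 - 4)/(-4))) = 0/((-¼*(-7))) = 0/(7/4) = 0*(4/7) = 0)
((5*(-5) - 4) + l(4)*8)² = ((5*(-5) - 4) + 0*8)² = ((-25 - 4) + 0)² = (-29 + 0)² = (-29)² = 841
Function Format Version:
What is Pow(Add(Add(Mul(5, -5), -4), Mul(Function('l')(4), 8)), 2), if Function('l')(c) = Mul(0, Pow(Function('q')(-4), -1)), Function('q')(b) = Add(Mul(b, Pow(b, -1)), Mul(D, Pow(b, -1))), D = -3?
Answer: 841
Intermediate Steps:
Function('q')(b) = Add(1, Mul(-3, Pow(b, -1))) (Function('q')(b) = Add(Mul(b, Pow(b, -1)), Mul(-3, Pow(b, -1))) = Add(1, Mul(-3, Pow(b, -1))))
Function('l')(c) = 0 (Function('l')(c) = Mul(0, Pow(Mul(Pow(-4, -1), Add(-3, -4)), -1)) = Mul(0, Pow(Mul(Rational(-1, 4), -7), -1)) = Mul(0, Pow(Rational(7, 4), -1)) = Mul(0, Rational(4, 7)) = 0)
Pow(Add(Add(Mul(5, -5), -4), Mul(Function('l')(4), 8)), 2) = Pow(Add(Add(Mul(5, -5), -4), Mul(0, 8)), 2) = Pow(Add(Add(-25, -4), 0), 2) = Pow(Add(-29, 0), 2) = Pow(-29, 2) = 841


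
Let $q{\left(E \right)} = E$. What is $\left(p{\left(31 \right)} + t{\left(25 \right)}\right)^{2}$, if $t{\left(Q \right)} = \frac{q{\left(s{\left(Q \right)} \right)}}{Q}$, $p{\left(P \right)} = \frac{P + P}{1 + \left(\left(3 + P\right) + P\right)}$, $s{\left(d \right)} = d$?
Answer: $\frac{4096}{1089} \approx 3.7612$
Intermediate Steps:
$p{\left(P \right)} = \frac{2 P}{4 + 2 P}$ ($p{\left(P \right)} = \frac{2 P}{1 + \left(3 + 2 P\right)} = \frac{2 P}{4 + 2 P}$)
$t{\left(Q \right)} = 1$ ($t{\left(Q \right)} = \frac{Q}{Q} = 1$)
$\left(p{\left(31 \right)} + t{\left(25 \right)}\right)^{2} = \left(\frac{31}{2 + 31} + 1\right)^{2} = \left(\frac{31}{33} + 1\right)^{2} = \left(\frac{64}{33}\right)^{2} = \frac{4096}{1089}$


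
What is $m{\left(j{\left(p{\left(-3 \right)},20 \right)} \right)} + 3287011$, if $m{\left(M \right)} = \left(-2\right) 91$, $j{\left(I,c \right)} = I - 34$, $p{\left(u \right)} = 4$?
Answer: $3286829$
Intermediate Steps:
$j{\left(I,c \right)} = -34 + I$
$m{\left(M \right)} = -182$
$m{\left(j{\left(p{\left(-3 \right)},20 \right)} \right)} + 3287011 = -182 + 3287011 = 3286829$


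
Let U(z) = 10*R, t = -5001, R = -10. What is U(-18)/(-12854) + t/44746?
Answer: -29904127/287582542 ≈ -0.10398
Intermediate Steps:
U(z) = -100 (U(z) = 10*(-10) = -100)
U(-18)/(-12854) + t/44746 = -100/(-12854) - 5001/44746 = -100*(-1/12854) - 5001*1/44746 = 50/6427 - 5001/44746 = -29904127/287582542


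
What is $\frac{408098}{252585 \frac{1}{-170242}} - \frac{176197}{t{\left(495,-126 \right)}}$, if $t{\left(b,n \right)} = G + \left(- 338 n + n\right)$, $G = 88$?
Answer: $- \frac{591244722727009}{2149498350} \approx -2.7506 \cdot 10^{5}$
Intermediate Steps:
$t{\left(b,n \right)} = 88 - 337 n$ ($t{\left(b,n \right)} = 88 + \left(- 338 n + n\right) = 88 - 337 n$)
$\frac{408098}{252585 \frac{1}{-170242}} - \frac{176197}{t{\left(495,-126 \right)}} = \frac{408098}{252585 \frac{1}{-170242}} - \frac{176197}{88 - -42462} = \frac{408098}{252585 \left(- \frac{1}{170242}\right)} - \frac{176197}{88 + 42462} = \frac{408098}{- \frac{252585}{170242}} - \frac{176197}{42550} = 408098 \left(- \frac{170242}{252585}\right) - \frac{176197}{42550} = - \frac{69475419716}{252585} - \frac{176197}{42550} = - \frac{591244722727009}{2149498350}$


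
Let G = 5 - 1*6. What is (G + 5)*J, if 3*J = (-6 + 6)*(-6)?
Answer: 0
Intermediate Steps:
G = -1 (G = 5 - 6 = -1)
J = 0 (J = ((-6 + 6)*(-6))/3 = (0*(-6))/3 = (1/3)*0 = 0)
(G + 5)*J = (-1 + 5)*0 = 4*0 = 0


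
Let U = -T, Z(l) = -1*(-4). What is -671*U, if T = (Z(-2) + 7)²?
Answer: 81191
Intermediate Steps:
Z(l) = 4
T = 121 (T = (4 + 7)² = 11² = 121)
U = -121 (U = -1*121 = -121)
-671*U = -671*(-121) = 81191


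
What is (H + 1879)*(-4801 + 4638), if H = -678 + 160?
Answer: -221843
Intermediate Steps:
H = -518
(H + 1879)*(-4801 + 4638) = (-518 + 1879)*(-4801 + 4638) = 1361*(-163) = -221843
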